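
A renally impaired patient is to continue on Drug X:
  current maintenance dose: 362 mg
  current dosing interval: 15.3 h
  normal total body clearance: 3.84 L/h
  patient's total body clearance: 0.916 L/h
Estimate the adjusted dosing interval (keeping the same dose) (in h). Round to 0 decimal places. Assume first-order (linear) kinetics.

To keep the same average steady-state level, dosing rate must scale with clearance.
CL ratio = 0.916 / 3.84 = 0.2385
New interval (same dose) = 15.3 / 0.2385 = 64.15 h

64 h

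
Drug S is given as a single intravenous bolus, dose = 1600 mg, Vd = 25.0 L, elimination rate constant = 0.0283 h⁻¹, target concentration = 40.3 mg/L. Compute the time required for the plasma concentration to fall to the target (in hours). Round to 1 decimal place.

16.3 h

C₀ = Dose / Vd = 1600 / 25.0 = 64.00 mg/L
t = ln(C₀ / C) / k = ln(64.00 / 40.3) / 0.02830
  = ln(1.588) / 0.02830 = 0.4625 / 0.02830 = 16.34 h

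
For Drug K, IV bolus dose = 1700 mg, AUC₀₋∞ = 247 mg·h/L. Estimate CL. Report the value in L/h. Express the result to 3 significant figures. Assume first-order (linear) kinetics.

CL = Dose / AUC = 1700 / 247 = 6.883 L/h

6.88 L/h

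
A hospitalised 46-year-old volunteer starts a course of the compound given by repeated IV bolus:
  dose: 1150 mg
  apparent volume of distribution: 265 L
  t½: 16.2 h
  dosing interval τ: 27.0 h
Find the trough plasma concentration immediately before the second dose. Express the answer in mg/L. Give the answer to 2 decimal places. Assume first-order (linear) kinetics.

1.37 mg/L

C₀ per dose = Dose / Vd = 1150 / 265 = 4.340 mg/L
k = ln2 / t½ = 0.693147 / 16.2 = 0.04279 h⁻¹
Fraction remaining after one interval: r = e^(−kτ) = e^(−0.04279 × 27.0) = 0.3150
Before dose 2, 1 dose has been given (aged 1τ).
C_trough = C₀ × r = 4.340 × 0.3150 = 1.367 mg/L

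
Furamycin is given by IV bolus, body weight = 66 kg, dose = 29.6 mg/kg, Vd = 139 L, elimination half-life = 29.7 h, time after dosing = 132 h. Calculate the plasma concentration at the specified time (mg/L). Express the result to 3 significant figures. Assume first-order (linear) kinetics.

Total dose = 29.6 × 66 = 1954 mg
C₀ = Dose / Vd = 1954 / 139 = 14.06 mg/L
k = ln2 / t½ = 0.693147 / 29.7 = 0.02334 h⁻¹
C = C₀ · e^(−k·t) = 14.06 × e^(−0.02334 × 132)
  = 14.06 × 0.04592 = 0.6456 mg/L

0.646 mg/L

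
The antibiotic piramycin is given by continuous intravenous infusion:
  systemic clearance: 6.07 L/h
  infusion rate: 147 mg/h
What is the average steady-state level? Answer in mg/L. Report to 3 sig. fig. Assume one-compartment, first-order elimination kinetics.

24.2 mg/L

At steady state Css = R₀ / CL = 147 / 6.070 = 24.22 mg/L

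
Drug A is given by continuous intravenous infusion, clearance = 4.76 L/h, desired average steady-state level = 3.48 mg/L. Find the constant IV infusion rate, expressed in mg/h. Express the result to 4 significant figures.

At steady state, infusion rate R₀ = Css × CL = 3.48 × 4.760 = 16.56 mg/h

16.56 mg/h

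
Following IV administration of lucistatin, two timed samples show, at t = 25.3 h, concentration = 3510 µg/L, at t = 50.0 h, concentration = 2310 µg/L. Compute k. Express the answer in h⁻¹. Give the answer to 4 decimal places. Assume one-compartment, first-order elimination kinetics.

0.0169 h⁻¹

k = ln(C₁/C₂) / (t₂ − t₁) = ln(3510/2310) / (50.0 − 25.3)
  = 0.4184 / 24.70 = 0.01694 h⁻¹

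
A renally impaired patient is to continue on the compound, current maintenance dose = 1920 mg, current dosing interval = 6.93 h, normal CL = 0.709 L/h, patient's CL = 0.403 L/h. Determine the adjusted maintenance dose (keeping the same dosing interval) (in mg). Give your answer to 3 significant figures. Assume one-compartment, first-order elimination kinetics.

To keep the same average steady-state level, dosing rate must scale with clearance.
CL ratio = 0.403 / 0.709 = 0.5684
New dose (same interval) = 1920 × 0.5684 = 1091 mg

1090 mg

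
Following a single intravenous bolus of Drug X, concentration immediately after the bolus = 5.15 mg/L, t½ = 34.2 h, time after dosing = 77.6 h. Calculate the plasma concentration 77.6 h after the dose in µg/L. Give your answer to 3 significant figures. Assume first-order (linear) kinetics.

k = ln2 / t½ = 0.693147 / 34.2 = 0.02027 h⁻¹
C = C₀ · e^(−k·t) = 5.150 × e^(−0.02027 × 77.6)
  = 5.150 × 0.2074 = 1.068 mg/L
Convert: 1.068 mg/L × 1000 = 1068 µg/L

1070 µg/L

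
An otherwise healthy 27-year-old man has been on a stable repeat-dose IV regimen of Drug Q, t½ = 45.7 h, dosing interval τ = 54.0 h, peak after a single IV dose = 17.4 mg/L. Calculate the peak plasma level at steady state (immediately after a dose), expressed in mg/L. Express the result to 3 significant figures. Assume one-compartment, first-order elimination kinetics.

k = ln2 / t½ = 0.693147 / 45.7 = 0.01517 h⁻¹
e^(−kτ) = e^(−0.01517 × 54.0) = 0.4408
Accumulation ratio R = 1 / (1 − e^(−kτ)) = 1 / (1 − 0.4408) = 1.788
Steady-state peak = C₀ × R = 17.4 × 1.788 = 31.11 mg/L

31.1 mg/L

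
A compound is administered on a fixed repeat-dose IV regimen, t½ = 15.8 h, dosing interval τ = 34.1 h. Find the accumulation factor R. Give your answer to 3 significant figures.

1.29

k = ln2 / t½ = 0.693147 / 15.8 = 0.04387 h⁻¹
e^(−kτ) = e^(−0.04387 × 34.1) = 0.2240
Accumulation ratio R = 1 / (1 − e^(−kτ)) = 1 / (1 − 0.2240) = 1.289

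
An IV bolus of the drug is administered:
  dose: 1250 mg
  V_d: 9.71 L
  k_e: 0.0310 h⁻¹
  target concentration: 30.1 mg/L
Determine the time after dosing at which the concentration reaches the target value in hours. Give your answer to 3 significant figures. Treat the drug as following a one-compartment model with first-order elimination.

46.9 h

C₀ = Dose / Vd = 1250 / 9.71 = 128.7 mg/L
t = ln(C₀ / C) / k = ln(128.7 / 30.1) / 0.03100
  = ln(4.276) / 0.03100 = 1.453 / 0.03100 = 46.87 h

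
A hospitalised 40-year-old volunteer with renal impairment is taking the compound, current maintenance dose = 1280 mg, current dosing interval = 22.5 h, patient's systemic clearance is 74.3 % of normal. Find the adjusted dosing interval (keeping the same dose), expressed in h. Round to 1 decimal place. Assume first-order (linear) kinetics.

To keep the same average steady-state level, dosing rate must scale with clearance.
CL ratio = 74.3 / 100 = 0.7430
New interval (same dose) = 22.5 / 0.7430 = 30.28 h

30.3 h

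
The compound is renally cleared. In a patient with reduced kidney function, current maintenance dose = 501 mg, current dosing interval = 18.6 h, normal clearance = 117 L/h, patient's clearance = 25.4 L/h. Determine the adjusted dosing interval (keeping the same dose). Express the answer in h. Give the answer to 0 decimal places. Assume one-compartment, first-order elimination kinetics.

To keep the same average steady-state level, dosing rate must scale with clearance.
CL ratio = 25.4 / 117 = 0.2171
New interval (same dose) = 18.6 / 0.2171 = 85.67 h

86 h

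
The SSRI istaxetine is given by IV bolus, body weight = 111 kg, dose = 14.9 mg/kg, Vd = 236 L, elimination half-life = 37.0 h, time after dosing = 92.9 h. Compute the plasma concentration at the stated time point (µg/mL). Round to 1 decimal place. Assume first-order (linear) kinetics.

Total dose = 14.9 × 111 = 1654 mg
C₀ = Dose / Vd = 1654 / 236 = 7.008 mg/L
k = ln2 / t½ = 0.693147 / 37.0 = 0.01873 h⁻¹
C = C₀ · e^(−k·t) = 7.008 × e^(−0.01873 × 92.9)
  = 7.008 × 0.1755 = 1.230 mg/L
(1.230 mg/L = 1.230 µg/mL)

1.2 µg/mL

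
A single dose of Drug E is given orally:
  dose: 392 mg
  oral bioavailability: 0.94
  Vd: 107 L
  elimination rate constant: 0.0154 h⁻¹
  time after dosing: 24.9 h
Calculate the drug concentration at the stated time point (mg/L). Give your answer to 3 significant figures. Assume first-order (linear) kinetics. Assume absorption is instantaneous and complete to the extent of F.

Amount reaching circulation = F × Dose = 0.94 × 392.0 = 368.5 mg
C₀ = F·Dose / Vd = 368.5 / 107 = 3.444 mg/L
C = C₀ · e^(−k·t) = 3.444 × e^(−0.01540 × 24.9)
  = 3.444 × 0.6815 = 2.347 mg/L

2.35 mg/L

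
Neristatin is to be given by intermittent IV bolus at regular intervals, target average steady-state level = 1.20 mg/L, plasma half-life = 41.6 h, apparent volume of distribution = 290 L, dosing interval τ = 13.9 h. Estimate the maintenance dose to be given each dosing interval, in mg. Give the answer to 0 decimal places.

k = ln2 / t½ = 0.693147 / 41.6 = 0.01666 h⁻¹
CL = k × Vd = 0.01666 × 290 = 4.831 L/h
At steady state, Dose/τ = Css × CL.
Dose = Css × CL × τ = 1.20 × 4.831 × 13.9 = 80.58 mg

81 mg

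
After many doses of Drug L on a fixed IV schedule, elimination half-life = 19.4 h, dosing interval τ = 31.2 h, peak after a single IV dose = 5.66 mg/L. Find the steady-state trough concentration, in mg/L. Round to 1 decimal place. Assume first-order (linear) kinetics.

k = ln2 / t½ = 0.693147 / 19.4 = 0.03573 h⁻¹
e^(−kτ) = e^(−0.03573 × 31.2) = 0.3280
Accumulation ratio R = 1 / (1 − e^(−kτ)) = 1 / (1 − 0.3280) = 1.488
Steady-state trough = C₀ × R × e^(−kτ) = 5.66 × 1.488 × 0.3280 = 2.762 mg/L

2.8 mg/L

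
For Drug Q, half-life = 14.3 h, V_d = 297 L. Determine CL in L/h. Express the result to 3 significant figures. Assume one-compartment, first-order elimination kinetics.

14.4 L/h

k = ln2 / t½ = 0.693147 / 14.3 = 0.04847 h⁻¹
CL = k × Vd = 0.04847 × 297 = 14.40 L/h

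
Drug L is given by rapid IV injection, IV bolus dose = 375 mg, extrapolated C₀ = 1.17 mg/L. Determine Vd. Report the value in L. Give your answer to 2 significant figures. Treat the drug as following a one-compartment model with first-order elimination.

Vd = Dose / C₀ = 375.0 / 1.17 = 320.5 L

320 L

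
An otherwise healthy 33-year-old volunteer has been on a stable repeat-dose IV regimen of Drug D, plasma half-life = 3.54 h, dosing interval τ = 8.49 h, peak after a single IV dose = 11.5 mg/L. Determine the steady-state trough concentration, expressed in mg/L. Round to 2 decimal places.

k = ln2 / t½ = 0.693147 / 3.54 = 0.1958 h⁻¹
e^(−kτ) = e^(−0.1958 × 8.49) = 0.1897
Accumulation ratio R = 1 / (1 − e^(−kτ)) = 1 / (1 − 0.1897) = 1.234
Steady-state trough = C₀ × R × e^(−kτ) = 11.5 × 1.234 × 0.1897 = 2.692 mg/L

2.69 mg/L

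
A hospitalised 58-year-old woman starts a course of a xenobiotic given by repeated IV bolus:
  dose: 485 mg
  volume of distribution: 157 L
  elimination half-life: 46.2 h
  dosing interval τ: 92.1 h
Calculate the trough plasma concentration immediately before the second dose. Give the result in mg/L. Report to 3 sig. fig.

0.776 mg/L

C₀ per dose = Dose / Vd = 485 / 157 = 3.089 mg/L
k = ln2 / t½ = 0.693147 / 46.2 = 0.01500 h⁻¹
Fraction remaining after one interval: r = e^(−kτ) = e^(−0.01500 × 92.1) = 0.2512
Before dose 2, 1 dose has been given (aged 1τ).
C_trough = C₀ × r = 3.089 × 0.2512 = 0.7760 mg/L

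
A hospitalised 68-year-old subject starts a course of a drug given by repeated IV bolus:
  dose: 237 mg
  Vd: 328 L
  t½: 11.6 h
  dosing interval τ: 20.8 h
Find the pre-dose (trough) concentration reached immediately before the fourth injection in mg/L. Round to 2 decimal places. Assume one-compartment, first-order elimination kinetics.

0.29 mg/L

C₀ per dose = Dose / Vd = 237 / 328 = 0.7226 mg/L
k = ln2 / t½ = 0.693147 / 11.6 = 0.05975 h⁻¹
Fraction remaining after one interval: r = e^(−kτ) = e^(−0.05975 × 20.8) = 0.2886
Before dose 4, 3 doses have been given (aged 1τ, 2τ, 3τ).
C_trough = C₀ × (r + r² + … + r^3) = C₀ × r(1−r^3)/(1−r)
        = 0.7226 × 0.2886 × (1 − 0.02404) / (1 − 0.2886) = 0.2861 mg/L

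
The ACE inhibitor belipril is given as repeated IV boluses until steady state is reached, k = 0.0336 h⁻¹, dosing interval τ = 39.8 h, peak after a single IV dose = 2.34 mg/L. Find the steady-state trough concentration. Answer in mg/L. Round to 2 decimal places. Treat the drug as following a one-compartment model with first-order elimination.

e^(−kτ) = e^(−0.03360 × 39.8) = 0.2626
Accumulation ratio R = 1 / (1 − e^(−kτ)) = 1 / (1 − 0.2626) = 1.356
Steady-state trough = C₀ × R × e^(−kτ) = 2.34 × 1.356 × 0.2626 = 0.8332 mg/L

0.83 mg/L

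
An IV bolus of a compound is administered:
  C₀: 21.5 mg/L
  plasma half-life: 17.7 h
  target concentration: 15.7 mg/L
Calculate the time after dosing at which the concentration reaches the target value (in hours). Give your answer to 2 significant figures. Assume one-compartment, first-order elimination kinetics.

8.0 h

k = ln2 / t½ = 0.693147 / 17.7 = 0.03916 h⁻¹
t = ln(C₀ / C) / k = ln(21.50 / 15.7) / 0.03916
  = ln(1.369) / 0.03916 = 0.3141 / 0.03916 = 8.021 h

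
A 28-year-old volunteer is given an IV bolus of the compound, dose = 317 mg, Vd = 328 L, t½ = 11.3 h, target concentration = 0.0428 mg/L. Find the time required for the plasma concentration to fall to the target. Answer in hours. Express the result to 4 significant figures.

C₀ = Dose / Vd = 317.0 / 328 = 0.9665 mg/L
k = ln2 / t½ = 0.693147 / 11.3 = 0.06134 h⁻¹
t = ln(C₀ / C) / k = ln(0.9665 / 0.0428) / 0.06134
  = ln(22.58) / 0.06134 = 3.117 / 0.06134 = 50.82 h

50.82 h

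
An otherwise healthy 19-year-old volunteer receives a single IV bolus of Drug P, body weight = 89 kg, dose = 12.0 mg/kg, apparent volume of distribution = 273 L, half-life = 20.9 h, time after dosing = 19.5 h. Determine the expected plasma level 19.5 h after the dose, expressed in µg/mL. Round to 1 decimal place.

2.0 µg/mL

Total dose = 12.0 × 89 = 1068 mg
C₀ = Dose / Vd = 1068 / 273 = 3.912 mg/L
k = ln2 / t½ = 0.693147 / 20.9 = 0.03316 h⁻¹
C = C₀ · e^(−k·t) = 3.912 × e^(−0.03316 × 19.5)
  = 3.912 × 0.5238 = 2.049 mg/L
(2.049 mg/L = 2.049 µg/mL)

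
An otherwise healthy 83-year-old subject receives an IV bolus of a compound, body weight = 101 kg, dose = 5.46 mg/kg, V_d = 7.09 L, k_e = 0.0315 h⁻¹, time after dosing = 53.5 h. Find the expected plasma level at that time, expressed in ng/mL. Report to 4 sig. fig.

Total dose = 5.46 × 101 = 551.5 mg
C₀ = Dose / Vd = 551.5 / 7.09 = 77.79 mg/L
C = C₀ · e^(−k·t) = 77.79 × e^(−0.03150 × 53.5)
  = 77.79 × 0.1854 = 14.42 mg/L
Convert: 14.42 mg/L × 1000 = 14420 ng/mL

14420 ng/mL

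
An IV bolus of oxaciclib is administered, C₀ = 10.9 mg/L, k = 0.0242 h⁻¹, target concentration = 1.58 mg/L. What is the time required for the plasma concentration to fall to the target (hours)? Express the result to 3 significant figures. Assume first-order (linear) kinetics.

t = ln(C₀ / C) / k = ln(10.90 / 1.58) / 0.02420
  = ln(6.899) / 0.02420 = 1.931 / 0.02420 = 79.79 h

79.8 h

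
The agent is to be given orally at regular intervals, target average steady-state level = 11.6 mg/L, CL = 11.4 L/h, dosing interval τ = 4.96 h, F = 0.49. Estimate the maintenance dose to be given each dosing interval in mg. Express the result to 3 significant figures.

1340 mg

At steady state, F × (Dose/τ) = Css × CL.
Dose = Css × CL × τ / F = 11.6 × 11.40 × 4.96 / 0.49 = 1339 mg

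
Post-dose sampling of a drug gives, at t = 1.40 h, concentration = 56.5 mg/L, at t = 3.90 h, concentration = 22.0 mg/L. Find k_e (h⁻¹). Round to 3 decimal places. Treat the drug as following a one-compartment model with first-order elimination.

0.377 h⁻¹

k = ln(C₁/C₂) / (t₂ − t₁) = ln(56.5/22.0) / (3.90 − 1.40)
  = 0.9432 / 2.500 = 0.3773 h⁻¹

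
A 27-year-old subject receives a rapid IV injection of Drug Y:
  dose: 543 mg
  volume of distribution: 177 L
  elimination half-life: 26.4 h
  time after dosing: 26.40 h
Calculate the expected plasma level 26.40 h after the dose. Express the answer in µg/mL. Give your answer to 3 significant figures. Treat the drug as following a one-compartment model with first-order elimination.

C₀ = Dose / Vd = 543.0 / 177 = 3.068 mg/L
k = ln2 / t½ = 0.693147 / 26.4 = 0.02626 h⁻¹
t / t½ = 26.40 / 26.4 = 1 half-lives
C = C₀ × (1/2)^1 = 3.068 × 0.5000 = 1.534 mg/L
(1.534 mg/L = 1.534 µg/mL)

1.53 µg/mL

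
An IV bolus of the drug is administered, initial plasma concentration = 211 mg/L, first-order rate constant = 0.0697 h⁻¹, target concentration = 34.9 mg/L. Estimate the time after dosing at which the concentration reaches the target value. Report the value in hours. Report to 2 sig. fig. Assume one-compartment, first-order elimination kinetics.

26 h

t = ln(C₀ / C) / k = ln(211.0 / 34.9) / 0.06970
  = ln(6.046) / 0.06970 = 1.799 / 0.06970 = 25.81 h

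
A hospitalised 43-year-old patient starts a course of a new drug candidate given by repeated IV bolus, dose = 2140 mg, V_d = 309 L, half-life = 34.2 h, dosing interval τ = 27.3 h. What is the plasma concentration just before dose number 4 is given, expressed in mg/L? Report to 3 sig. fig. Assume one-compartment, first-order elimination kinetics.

7.59 mg/L

C₀ per dose = Dose / Vd = 2140 / 309 = 6.926 mg/L
k = ln2 / t½ = 0.693147 / 34.2 = 0.02027 h⁻¹
Fraction remaining after one interval: r = e^(−kτ) = e^(−0.02027 × 27.3) = 0.5750
Before dose 4, 3 doses have been given (aged 1τ, 2τ, 3τ).
C_trough = C₀ × (r + r² + … + r^3) = C₀ × r(1−r^3)/(1−r)
        = 6.926 × 0.5750 × (1 − 0.1901) / (1 − 0.5750) = 7.589 mg/L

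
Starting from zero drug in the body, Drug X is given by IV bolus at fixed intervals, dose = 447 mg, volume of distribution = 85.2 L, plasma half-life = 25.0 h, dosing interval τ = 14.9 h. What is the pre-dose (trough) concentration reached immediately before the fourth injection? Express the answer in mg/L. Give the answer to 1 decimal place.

7.3 mg/L

C₀ per dose = Dose / Vd = 447 / 85.2 = 5.246 mg/L
k = ln2 / t½ = 0.693147 / 25.0 = 0.02773 h⁻¹
Fraction remaining after one interval: r = e^(−kτ) = e^(−0.02773 × 14.9) = 0.6615
Before dose 4, 3 doses have been given (aged 1τ, 2τ, 3τ).
C_trough = C₀ × (r + r² + … + r^3) = C₀ × r(1−r^3)/(1−r)
        = 5.246 × 0.6615 × (1 − 0.2895) / (1 − 0.6615) = 7.284 mg/L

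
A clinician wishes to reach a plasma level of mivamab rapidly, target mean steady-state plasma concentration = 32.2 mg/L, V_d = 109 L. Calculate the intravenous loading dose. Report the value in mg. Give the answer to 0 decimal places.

LD = Css × Vd = 32.2 × 109 = 3510 mg

3510 mg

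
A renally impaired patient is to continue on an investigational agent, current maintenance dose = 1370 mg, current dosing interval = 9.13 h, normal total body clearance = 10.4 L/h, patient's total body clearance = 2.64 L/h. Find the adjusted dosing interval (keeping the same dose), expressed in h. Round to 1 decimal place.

36.0 h

To keep the same average steady-state level, dosing rate must scale with clearance.
CL ratio = 2.64 / 10.4 = 0.2538
New interval (same dose) = 9.13 / 0.2538 = 35.97 h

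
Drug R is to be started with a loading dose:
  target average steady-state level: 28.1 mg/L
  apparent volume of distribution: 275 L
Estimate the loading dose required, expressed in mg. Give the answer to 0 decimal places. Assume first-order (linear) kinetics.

LD = Css × Vd = 28.1 × 275 = 7728 mg

7728 mg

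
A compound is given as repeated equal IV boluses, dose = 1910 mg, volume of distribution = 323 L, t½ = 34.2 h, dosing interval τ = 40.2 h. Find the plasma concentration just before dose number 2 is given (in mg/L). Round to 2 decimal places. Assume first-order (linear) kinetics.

C₀ per dose = Dose / Vd = 1910 / 323 = 5.913 mg/L
k = ln2 / t½ = 0.693147 / 34.2 = 0.02027 h⁻¹
Fraction remaining after one interval: r = e^(−kτ) = e^(−0.02027 × 40.2) = 0.4427
Before dose 2, 1 dose has been given (aged 1τ).
C_trough = C₀ × r = 5.913 × 0.4427 = 2.618 mg/L

2.62 mg/L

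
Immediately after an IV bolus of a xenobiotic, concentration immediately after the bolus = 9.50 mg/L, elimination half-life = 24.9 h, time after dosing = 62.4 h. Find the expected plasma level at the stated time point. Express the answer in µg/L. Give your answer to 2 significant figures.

k = ln2 / t½ = 0.693147 / 24.9 = 0.02784 h⁻¹
C = C₀ · e^(−k·t) = 9.500 × e^(−0.02784 × 62.4)
  = 9.500 × 0.1760 = 1.672 mg/L
Convert: 1.672 mg/L × 1000 = 1672 µg/L

1700 µg/L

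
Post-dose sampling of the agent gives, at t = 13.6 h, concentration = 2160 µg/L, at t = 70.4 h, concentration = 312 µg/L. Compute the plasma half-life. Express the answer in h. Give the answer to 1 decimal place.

20.3 h

k = ln(C₁/C₂) / (t₂ − t₁) = ln(2160/312) / (70.4 − 13.6)
  = 1.935 / 56.80 = 0.03407 h⁻¹
t½ = ln2 / k = 0.693147 / 0.03407 = 20.34 h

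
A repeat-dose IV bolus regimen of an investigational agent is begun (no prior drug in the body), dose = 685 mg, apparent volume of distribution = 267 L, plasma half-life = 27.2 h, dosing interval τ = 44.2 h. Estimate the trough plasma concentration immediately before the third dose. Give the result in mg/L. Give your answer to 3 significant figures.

1.10 mg/L

C₀ per dose = Dose / Vd = 685 / 267 = 2.566 mg/L
k = ln2 / t½ = 0.693147 / 27.2 = 0.02548 h⁻¹
Fraction remaining after one interval: r = e^(−kτ) = e^(−0.02548 × 44.2) = 0.3243
Before dose 3, 2 doses have been given (aged 1τ, 2τ).
C_trough = C₀ × (r + r²) = 2.566 × (0.3243 + 0.1052) = 1.102 mg/L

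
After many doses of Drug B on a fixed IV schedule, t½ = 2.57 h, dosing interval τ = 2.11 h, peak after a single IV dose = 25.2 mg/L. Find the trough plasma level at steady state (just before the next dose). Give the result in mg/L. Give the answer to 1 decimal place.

32.9 mg/L

k = ln2 / t½ = 0.693147 / 2.57 = 0.2697 h⁻¹
e^(−kτ) = e^(−0.2697 × 2.11) = 0.5661
Accumulation ratio R = 1 / (1 − e^(−kτ)) = 1 / (1 − 0.5661) = 2.305
Steady-state trough = C₀ × R × e^(−kτ) = 25.2 × 2.305 × 0.5661 = 32.88 mg/L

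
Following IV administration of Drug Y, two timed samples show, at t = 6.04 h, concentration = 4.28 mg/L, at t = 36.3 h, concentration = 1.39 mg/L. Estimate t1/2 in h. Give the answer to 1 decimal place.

k = ln(C₁/C₂) / (t₂ − t₁) = ln(4.28/1.39) / (36.3 − 6.04)
  = 1.125 / 30.26 = 0.03718 h⁻¹
t½ = ln2 / k = 0.693147 / 0.03718 = 18.64 h

18.6 h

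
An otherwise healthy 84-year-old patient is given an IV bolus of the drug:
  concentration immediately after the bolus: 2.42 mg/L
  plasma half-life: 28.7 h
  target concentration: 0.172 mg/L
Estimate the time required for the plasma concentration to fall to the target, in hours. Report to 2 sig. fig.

k = ln2 / t½ = 0.693147 / 28.7 = 0.02415 h⁻¹
t = ln(C₀ / C) / k = ln(2.420 / 0.172) / 0.02415
  = ln(14.07) / 0.02415 = 2.644 / 0.02415 = 109.5 h

110 h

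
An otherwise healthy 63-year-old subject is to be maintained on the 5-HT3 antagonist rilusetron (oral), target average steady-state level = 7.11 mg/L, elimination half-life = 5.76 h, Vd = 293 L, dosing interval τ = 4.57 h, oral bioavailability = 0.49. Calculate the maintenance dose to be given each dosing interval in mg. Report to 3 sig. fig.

2340 mg

k = ln2 / t½ = 0.693147 / 5.76 = 0.1203 h⁻¹
CL = k × Vd = 0.1203 × 293 = 35.25 L/h
At steady state, F × (Dose/τ) = Css × CL.
Dose = Css × CL × τ / F = 7.11 × 35.25 × 4.57 / 0.49 = 2337 mg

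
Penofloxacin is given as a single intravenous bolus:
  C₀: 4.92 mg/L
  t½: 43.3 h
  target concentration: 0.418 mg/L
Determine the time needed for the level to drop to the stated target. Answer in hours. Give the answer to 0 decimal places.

154 h

k = ln2 / t½ = 0.693147 / 43.3 = 0.01601 h⁻¹
t = ln(C₀ / C) / k = ln(4.920 / 0.418) / 0.01601
  = ln(11.77) / 0.01601 = 2.466 / 0.01601 = 154.0 h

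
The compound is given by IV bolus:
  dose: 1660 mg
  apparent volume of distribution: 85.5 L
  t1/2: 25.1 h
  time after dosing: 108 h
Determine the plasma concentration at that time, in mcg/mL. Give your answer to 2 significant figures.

0.98 mcg/mL

C₀ = Dose / Vd = 1660 / 85.5 = 19.42 mg/L
k = ln2 / t½ = 0.693147 / 25.1 = 0.02762 h⁻¹
C = C₀ · e^(−k·t) = 19.42 × e^(−0.02762 × 108)
  = 19.42 × 0.05064 = 0.9834 mg/L
(0.9834 mg/L = 0.9834 mcg/mL)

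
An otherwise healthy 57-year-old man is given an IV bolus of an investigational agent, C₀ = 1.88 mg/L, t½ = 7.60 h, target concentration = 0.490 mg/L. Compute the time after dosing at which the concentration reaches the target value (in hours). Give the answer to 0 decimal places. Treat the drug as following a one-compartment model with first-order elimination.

15 h

k = ln2 / t½ = 0.693147 / 7.60 = 0.09120 h⁻¹
t = ln(C₀ / C) / k = ln(1.880 / 0.490) / 0.09120
  = ln(3.837) / 0.09120 = 1.345 / 0.09120 = 14.75 h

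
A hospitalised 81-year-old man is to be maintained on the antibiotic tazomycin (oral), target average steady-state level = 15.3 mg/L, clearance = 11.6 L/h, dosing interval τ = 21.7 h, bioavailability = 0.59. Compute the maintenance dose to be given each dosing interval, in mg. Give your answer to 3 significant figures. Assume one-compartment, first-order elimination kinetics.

At steady state, F × (Dose/τ) = Css × CL.
Dose = Css × CL × τ / F = 15.3 × 11.60 × 21.7 / 0.59 = 6528 mg

6530 mg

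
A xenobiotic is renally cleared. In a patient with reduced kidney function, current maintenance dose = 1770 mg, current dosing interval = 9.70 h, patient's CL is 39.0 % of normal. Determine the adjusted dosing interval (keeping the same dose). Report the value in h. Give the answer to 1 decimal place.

To keep the same average steady-state level, dosing rate must scale with clearance.
CL ratio = 39.0 / 100 = 0.3900
New interval (same dose) = 9.70 / 0.3900 = 24.87 h

24.9 h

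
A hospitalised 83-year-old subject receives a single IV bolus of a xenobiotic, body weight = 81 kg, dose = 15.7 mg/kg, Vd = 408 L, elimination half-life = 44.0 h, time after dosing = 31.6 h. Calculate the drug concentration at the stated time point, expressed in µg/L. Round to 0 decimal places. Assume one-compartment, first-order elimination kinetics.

1895 µg/L

Total dose = 15.7 × 81 = 1272 mg
C₀ = Dose / Vd = 1272 / 408 = 3.118 mg/L
k = ln2 / t½ = 0.693147 / 44.0 = 0.01575 h⁻¹
C = C₀ · e^(−k·t) = 3.118 × e^(−0.01575 × 31.6)
  = 3.118 × 0.6079 = 1.895 mg/L
Convert: 1.895 mg/L × 1000 = 1895 µg/L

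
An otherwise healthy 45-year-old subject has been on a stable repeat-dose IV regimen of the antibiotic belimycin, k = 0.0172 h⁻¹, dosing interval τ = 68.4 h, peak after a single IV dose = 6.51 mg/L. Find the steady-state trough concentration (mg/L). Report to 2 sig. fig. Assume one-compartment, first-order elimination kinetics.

e^(−kτ) = e^(−0.01720 × 68.4) = 0.3084
Accumulation ratio R = 1 / (1 − e^(−kτ)) = 1 / (1 − 0.3084) = 1.446
Steady-state trough = C₀ × R × e^(−kτ) = 6.51 × 1.446 × 0.3084 = 2.903 mg/L

2.9 mg/L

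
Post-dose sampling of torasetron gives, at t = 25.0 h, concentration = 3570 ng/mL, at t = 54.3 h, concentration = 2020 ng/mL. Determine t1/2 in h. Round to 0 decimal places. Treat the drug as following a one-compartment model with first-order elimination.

k = ln(C₁/C₂) / (t₂ − t₁) = ln(3570/2020) / (54.3 − 25.0)
  = 0.5695 / 29.30 = 0.01944 h⁻¹
t½ = ln2 / k = 0.693147 / 0.01944 = 35.66 h

36 h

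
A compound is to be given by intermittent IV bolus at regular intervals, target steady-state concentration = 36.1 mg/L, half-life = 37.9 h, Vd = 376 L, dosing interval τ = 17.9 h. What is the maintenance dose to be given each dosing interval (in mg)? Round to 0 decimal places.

k = ln2 / t½ = 0.693147 / 37.9 = 0.01829 h⁻¹
CL = k × Vd = 0.01829 × 376 = 6.877 L/h
At steady state, Dose/τ = Css × CL.
Dose = Css × CL × τ = 36.1 × 6.877 × 17.9 = 4444 mg

4444 mg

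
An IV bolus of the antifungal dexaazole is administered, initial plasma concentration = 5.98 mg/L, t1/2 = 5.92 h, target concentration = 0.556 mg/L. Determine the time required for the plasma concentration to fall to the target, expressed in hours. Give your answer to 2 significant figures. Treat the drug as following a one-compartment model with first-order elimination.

20 h

k = ln2 / t½ = 0.693147 / 5.92 = 0.1171 h⁻¹
t = ln(C₀ / C) / k = ln(5.980 / 0.556) / 0.1171
  = ln(10.76) / 0.1171 = 2.376 / 0.1171 = 20.29 h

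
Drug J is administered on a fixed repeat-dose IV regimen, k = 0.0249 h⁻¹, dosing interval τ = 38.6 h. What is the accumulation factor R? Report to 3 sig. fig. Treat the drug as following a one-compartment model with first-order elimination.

e^(−kτ) = e^(−0.02490 × 38.6) = 0.3825
Accumulation ratio R = 1 / (1 − e^(−kτ)) = 1 / (1 − 0.3825) = 1.619

1.62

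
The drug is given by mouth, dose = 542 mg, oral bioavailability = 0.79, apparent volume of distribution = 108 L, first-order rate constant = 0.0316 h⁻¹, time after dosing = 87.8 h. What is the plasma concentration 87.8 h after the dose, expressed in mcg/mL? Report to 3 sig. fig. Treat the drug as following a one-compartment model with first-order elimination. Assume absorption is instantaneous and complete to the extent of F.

0.247 mcg/mL

Amount reaching circulation = F × Dose = 0.79 × 542.0 = 428.2 mg
C₀ = F·Dose / Vd = 428.2 / 108 = 3.965 mg/L
C = C₀ · e^(−k·t) = 3.965 × e^(−0.03160 × 87.8)
  = 3.965 × 0.06238 = 0.2473 mg/L
(0.2473 mg/L = 0.2473 mcg/mL)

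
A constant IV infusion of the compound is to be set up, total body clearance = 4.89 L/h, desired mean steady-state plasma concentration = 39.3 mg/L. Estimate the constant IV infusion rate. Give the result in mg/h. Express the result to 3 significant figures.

At steady state, infusion rate R₀ = Css × CL = 39.3 × 4.890 = 192.2 mg/h

192 mg/h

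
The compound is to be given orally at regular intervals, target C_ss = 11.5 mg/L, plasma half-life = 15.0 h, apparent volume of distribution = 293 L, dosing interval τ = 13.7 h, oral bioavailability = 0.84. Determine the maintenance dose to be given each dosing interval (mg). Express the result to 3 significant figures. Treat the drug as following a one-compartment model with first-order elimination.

2540 mg

k = ln2 / t½ = 0.693147 / 15.0 = 0.04621 h⁻¹
CL = k × Vd = 0.04621 × 293 = 13.54 L/h
At steady state, F × (Dose/τ) = Css × CL.
Dose = Css × CL × τ / F = 11.5 × 13.54 × 13.7 / 0.84 = 2540 mg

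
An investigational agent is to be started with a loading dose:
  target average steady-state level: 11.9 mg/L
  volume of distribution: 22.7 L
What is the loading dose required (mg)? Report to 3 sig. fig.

LD = Css × Vd = 11.9 × 22.7 = 270.1 mg

270 mg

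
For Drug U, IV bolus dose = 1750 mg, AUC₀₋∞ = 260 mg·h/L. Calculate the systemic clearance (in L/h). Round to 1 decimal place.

6.7 L/h

CL = Dose / AUC = 1750 / 260 = 6.731 L/h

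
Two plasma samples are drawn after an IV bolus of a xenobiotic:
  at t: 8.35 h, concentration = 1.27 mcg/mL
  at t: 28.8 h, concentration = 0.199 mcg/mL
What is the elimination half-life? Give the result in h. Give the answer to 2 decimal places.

7.65 h

k = ln(C₁/C₂) / (t₂ − t₁) = ln(1.27/0.199) / (28.8 − 8.35)
  = 1.853 / 20.45 = 0.09061 h⁻¹
t½ = ln2 / k = 0.693147 / 0.09061 = 7.650 h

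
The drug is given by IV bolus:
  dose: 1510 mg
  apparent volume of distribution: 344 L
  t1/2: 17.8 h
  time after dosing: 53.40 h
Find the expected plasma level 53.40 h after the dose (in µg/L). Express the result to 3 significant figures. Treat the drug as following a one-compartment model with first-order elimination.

C₀ = Dose / Vd = 1510 / 344 = 4.390 mg/L
k = ln2 / t½ = 0.693147 / 17.8 = 0.03894 h⁻¹
t / t½ = 53.40 / 17.8 = 3 half-lives
C = C₀ × (1/2)^3 = 4.390 × 0.1250 = 0.5488 mg/L
Convert: 0.5488 mg/L × 1000 = 548.8 µg/L

549 µg/L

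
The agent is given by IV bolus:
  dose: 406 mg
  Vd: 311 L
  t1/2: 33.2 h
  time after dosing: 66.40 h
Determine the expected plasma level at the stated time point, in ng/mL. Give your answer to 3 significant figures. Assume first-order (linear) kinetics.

326 ng/mL

C₀ = Dose / Vd = 406.0 / 311 = 1.305 mg/L
k = ln2 / t½ = 0.693147 / 33.2 = 0.02088 h⁻¹
t / t½ = 66.40 / 33.2 = 2 half-lives
C = C₀ × (1/2)^2 = 1.305 × 0.2500 = 0.3263 mg/L
Convert: 0.3263 mg/L × 1000 = 326.3 ng/mL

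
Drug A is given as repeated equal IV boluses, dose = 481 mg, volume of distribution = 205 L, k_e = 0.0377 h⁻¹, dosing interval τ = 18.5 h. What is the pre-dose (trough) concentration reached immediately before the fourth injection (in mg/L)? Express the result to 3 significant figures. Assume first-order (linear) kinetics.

C₀ per dose = Dose / Vd = 481 / 205 = 2.346 mg/L
Fraction remaining after one interval: r = e^(−kτ) = e^(−0.03770 × 18.5) = 0.4979
Before dose 4, 3 doses have been given (aged 1τ, 2τ, 3τ).
C_trough = C₀ × (r + r² + … + r^3) = C₀ × r(1−r^3)/(1−r)
        = 2.346 × 0.4979 × (1 − 0.1234) / (1 − 0.4979) = 2.039 mg/L

2.04 mg/L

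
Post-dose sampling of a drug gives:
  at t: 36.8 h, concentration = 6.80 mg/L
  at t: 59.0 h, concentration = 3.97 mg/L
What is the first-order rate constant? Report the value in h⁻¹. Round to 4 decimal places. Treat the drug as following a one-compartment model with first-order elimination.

k = ln(C₁/C₂) / (t₂ − t₁) = ln(6.80/3.97) / (59.0 − 36.8)
  = 0.5382 / 22.20 = 0.02424 h⁻¹

0.0242 h⁻¹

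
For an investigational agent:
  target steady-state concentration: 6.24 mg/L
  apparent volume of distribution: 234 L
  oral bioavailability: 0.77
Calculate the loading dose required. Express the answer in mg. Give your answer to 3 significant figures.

LD = Css × Vd / F = 6.24 × 234 / 0.77 = 1896 mg

1900 mg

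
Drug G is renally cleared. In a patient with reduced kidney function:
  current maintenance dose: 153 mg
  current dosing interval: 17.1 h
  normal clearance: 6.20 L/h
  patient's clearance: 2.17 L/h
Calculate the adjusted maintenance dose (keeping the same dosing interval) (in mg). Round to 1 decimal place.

To keep the same average steady-state level, dosing rate must scale with clearance.
CL ratio = 2.17 / 6.20 = 0.3500
New dose (same interval) = 153 × 0.3500 = 53.55 mg

53.6 mg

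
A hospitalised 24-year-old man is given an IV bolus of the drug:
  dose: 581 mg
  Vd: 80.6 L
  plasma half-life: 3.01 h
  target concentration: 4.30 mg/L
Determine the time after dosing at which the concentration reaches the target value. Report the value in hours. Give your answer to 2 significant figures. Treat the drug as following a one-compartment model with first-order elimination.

C₀ = Dose / Vd = 581.0 / 80.6 = 7.208 mg/L
k = ln2 / t½ = 0.693147 / 3.01 = 0.2303 h⁻¹
t = ln(C₀ / C) / k = ln(7.208 / 4.30) / 0.2303
  = ln(1.676) / 0.2303 = 0.5164 / 0.2303 = 2.242 h

2.2 h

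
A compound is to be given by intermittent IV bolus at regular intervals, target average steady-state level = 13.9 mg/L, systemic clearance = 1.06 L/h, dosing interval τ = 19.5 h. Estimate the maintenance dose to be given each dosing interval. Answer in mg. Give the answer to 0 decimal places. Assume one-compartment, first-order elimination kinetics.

287 mg

At steady state, Dose/τ = Css × CL.
Dose = Css × CL × τ = 13.9 × 1.060 × 19.5 = 287.3 mg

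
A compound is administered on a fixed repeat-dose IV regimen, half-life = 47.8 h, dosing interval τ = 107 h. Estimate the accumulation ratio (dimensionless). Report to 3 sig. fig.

1.27

k = ln2 / t½ = 0.693147 / 47.8 = 0.01450 h⁻¹
e^(−kτ) = e^(−0.01450 × 107) = 0.2119
Accumulation ratio R = 1 / (1 − e^(−kτ)) = 1 / (1 − 0.2119) = 1.269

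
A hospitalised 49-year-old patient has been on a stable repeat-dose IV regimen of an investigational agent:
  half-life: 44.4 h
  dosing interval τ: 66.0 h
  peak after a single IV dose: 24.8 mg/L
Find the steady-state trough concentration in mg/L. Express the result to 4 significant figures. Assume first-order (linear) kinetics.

13.76 mg/L

k = ln2 / t½ = 0.693147 / 44.4 = 0.01561 h⁻¹
e^(−kτ) = e^(−0.01561 × 66.0) = 0.3569
Accumulation ratio R = 1 / (1 − e^(−kτ)) = 1 / (1 − 0.3569) = 1.555
Steady-state trough = C₀ × R × e^(−kτ) = 24.8 × 1.555 × 0.3569 = 13.76 mg/L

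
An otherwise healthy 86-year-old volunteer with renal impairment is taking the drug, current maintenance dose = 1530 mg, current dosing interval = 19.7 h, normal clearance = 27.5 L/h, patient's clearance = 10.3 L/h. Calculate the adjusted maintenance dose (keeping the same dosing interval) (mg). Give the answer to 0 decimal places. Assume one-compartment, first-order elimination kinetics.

573 mg

To keep the same average steady-state level, dosing rate must scale with clearance.
CL ratio = 10.3 / 27.5 = 0.3745
New dose (same interval) = 1530 × 0.3745 = 573.0 mg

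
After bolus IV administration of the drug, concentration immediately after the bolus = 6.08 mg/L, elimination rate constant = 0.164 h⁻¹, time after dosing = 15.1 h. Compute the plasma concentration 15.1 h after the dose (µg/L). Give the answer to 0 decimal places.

C = C₀ · e^(−k·t) = 6.080 × e^(−0.1640 × 15.1)
  = 6.080 × 0.08405 = 0.5110 mg/L
Convert: 0.5110 mg/L × 1000 = 511.0 µg/L

511 µg/L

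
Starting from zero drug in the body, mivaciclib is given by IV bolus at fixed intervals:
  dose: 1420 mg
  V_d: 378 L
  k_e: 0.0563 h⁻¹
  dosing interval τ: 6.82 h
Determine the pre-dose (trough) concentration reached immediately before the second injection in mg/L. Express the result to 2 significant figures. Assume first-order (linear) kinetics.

2.6 mg/L

C₀ per dose = Dose / Vd = 1420 / 378 = 3.757 mg/L
Fraction remaining after one interval: r = e^(−kτ) = e^(−0.05630 × 6.82) = 0.6812
Before dose 2, 1 dose has been given (aged 1τ).
C_trough = C₀ × r = 3.757 × 0.6812 = 2.559 mg/L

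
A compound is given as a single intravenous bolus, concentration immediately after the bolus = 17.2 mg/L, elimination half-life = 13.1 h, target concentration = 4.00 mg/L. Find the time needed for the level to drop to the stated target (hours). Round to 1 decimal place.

27.6 h

k = ln2 / t½ = 0.693147 / 13.1 = 0.05291 h⁻¹
t = ln(C₀ / C) / k = ln(17.20 / 4.00) / 0.05291
  = ln(4.300) / 0.05291 = 1.459 / 0.05291 = 27.58 h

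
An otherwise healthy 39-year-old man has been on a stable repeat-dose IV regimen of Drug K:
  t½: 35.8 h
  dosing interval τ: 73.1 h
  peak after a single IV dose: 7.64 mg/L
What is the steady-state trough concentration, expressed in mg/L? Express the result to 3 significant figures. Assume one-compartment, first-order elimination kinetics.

k = ln2 / t½ = 0.693147 / 35.8 = 0.01936 h⁻¹
e^(−kτ) = e^(−0.01936 × 73.1) = 0.2429
Accumulation ratio R = 1 / (1 − e^(−kτ)) = 1 / (1 − 0.2429) = 1.321
Steady-state trough = C₀ × R × e^(−kτ) = 7.64 × 1.321 × 0.2429 = 2.451 mg/L

2.45 mg/L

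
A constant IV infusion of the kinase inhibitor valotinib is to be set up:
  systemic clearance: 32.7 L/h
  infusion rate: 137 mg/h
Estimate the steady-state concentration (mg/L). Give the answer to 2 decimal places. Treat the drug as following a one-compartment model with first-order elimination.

At steady state Css = R₀ / CL = 137 / 32.70 = 4.190 mg/L

4.19 mg/L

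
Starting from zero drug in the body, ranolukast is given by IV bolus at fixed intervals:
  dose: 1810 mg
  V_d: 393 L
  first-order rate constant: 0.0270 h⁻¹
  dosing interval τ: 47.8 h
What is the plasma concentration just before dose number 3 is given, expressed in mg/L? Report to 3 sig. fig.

1.62 mg/L

C₀ per dose = Dose / Vd = 1810 / 393 = 4.606 mg/L
Fraction remaining after one interval: r = e^(−kτ) = e^(−0.02700 × 47.8) = 0.2751
Before dose 3, 2 doses have been given (aged 1τ, 2τ).
C_trough = C₀ × (r + r²) = 4.606 × (0.2751 + 0.07568) = 1.616 mg/L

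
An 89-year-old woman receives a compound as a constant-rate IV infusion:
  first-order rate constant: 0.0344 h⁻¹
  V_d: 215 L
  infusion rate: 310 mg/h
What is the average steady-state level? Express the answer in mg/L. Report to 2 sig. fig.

42 mg/L

CL = k × Vd = 0.03440 × 215 = 7.396 L/h
At steady state Css = R₀ / CL = 310 / 7.396 = 41.91 mg/L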